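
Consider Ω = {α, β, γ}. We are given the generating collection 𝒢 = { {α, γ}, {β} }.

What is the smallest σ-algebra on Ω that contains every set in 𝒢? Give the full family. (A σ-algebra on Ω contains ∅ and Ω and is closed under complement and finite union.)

σ(𝒢) = { {}, {β}, {α, γ}, Ω }

Check:
Seed the family with 𝒢 together with ∅ and Ω: { {}, {β}, {α, γ}, Ω }.
After Round 1 the family is unchanged; done.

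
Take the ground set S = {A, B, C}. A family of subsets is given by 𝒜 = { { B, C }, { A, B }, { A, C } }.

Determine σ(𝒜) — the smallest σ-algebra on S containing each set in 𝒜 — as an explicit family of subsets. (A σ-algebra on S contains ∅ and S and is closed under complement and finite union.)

σ(𝒜) (8 sets): { {}, { A }, { B }, { C }, { A, B }, { A, C }, { B, C }, S }

Trace:
Seed the family with 𝒜 together with ∅ and S: { {}, { A, B }, { A, C }, { B, C }, S }.
Pass 1. New:
  { A }  = ᶜ of { B, C }
  { B }  = ᶜ of { A, C }
  { C }  = ᶜ of { A, B }
  (now 8)
Pass 2: already closed under ᶜ and ∪.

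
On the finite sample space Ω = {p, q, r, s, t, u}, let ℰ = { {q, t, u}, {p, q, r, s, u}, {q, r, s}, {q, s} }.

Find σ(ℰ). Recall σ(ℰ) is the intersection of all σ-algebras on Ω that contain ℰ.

Answer: σ(ℰ) = { {}, {p}, {q}, {r}, {s}, {t}, {u}, {p, q}, {p, r}, {p, s}, {p, t}, {p, u}, {q, r}, {q, s}, {q, t}, {q, u}, {r, s}, {r, t}, {r, u}, {s, t}, {s, u}, {t, u}, {p, q, r}, {p, q, s}, {p, q, t}, {p, q, u}, {p, r, s}, {p, r, t}, {p, r, u}, {p, s, t}, {p, s, u}, {p, t, u}, {q, r, s}, {q, r, t}, {q, r, u}, {q, s, t}, {q, s, u}, {q, t, u}, {r, s, t}, {r, s, u}, {r, t, u}, {s, t, u}, {p, q, r, s}, {p, q, r, t}, {p, q, r, u}, {p, q, s, t}, {p, q, s, u}, {p, q, t, u}, {p, r, s, t}, {p, r, s, u}, {p, r, t, u}, {p, s, t, u}, {q, r, s, t}, {q, r, s, u}, {q, r, t, u}, {q, s, t, u}, {r, s, t, u}, {p, q, r, s, t}, {p, q, r, s, u}, {p, q, r, t, u}, {p, q, s, t, u}, {p, r, s, t, u}, {q, r, s, t, u}, Ω }

Trace:
Start: ℰ ∪ {∅, Ω} = { {}, {q, s}, {q, r, s}, {q, t, u}, {p, q, r, s, u}, Ω }.
Step 1. New:
  {t}  = complement {p, q, r, s, u}
  {p, r, s}  = complement {q, t, u}
  {p, t, u}  = complement {q, r, s}
  {p, r, t, u}  = complement {q, s}
  {q, s, t, u}  = {q, t, u} ∪ {q, s}
  {q, r, s, t, u}  = {q, r, s} ∪ {q, t, u}
  (now 12)
Step 2. New:
  {p}  = complement {q, r, s, t, u}
  {p, r}  = complement {q, s, t, u}
  {q, s, t}  = {t} ∪ {q, s}
  {p, q, r, s}  = {q, r, s} ∪ {p, r, s}
  {p, q, t, u}  = {q, t, u} ∪ {p, t, u}
  {p, r, s, t}  = {t} ∪ {p, r, s}
  {q, r, s, t}  = {q, r, s} ∪ {t}
  {p, q, r, t, u}  = {p, r, t, u} ∪ {q, t, u}
  {p, q, s, t, u}  = {q, s, t, u} ∪ {p, t, u}
  {p, r, s, t, u}  = {p, r, t, u} ∪ {p, r, s}
  (now 22)
Step 3: +13 →
  {q}  = complement {p, r, s, t, u}
  {r}  = complement {p, q, s, t, u}
  {s}  = complement {p, q, r, t, u}
  {p, t}  = {t} ∪ {p}
  {p, u}  = complement {q, r, s, t}
  {q, u}  = complement {p, r, s, t}
  {r, s}  = complement {p, q, t, u}
  {t, u}  = complement {p, q, r, s}
  {p, q, s}  = {q, s} ∪ {p}
  {p, r, t}  = {p, r} ∪ {t}
  {p, r, u}  = complement {q, s, t}
  {p, q, s, t}  = {q, s, t} ∪ {p}
  {p, q, r, s, t}  = {p, r, s} ∪ {q, s, t}
  (now 35)
Step 4: 26 new —
  {u}  = complement {p, q, r, s, t}
  {p, q}  = {p} ∪ {q}
  {p, s}  = {p} ∪ {s}
  {q, r}  = {q} ∪ {r}
  {q, t}  = {q} ∪ {t}
  {r, t}  = {t} ∪ {r}
  {r, u}  = complement {p, q, s, t}
  {s, t}  = {t} ∪ {s}
  {p, q, r}  = {q} ∪ {p, r}
  {p, q, t}  = {q} ∪ {p, t}
  {p, q, u}  = {p} ∪ {q, u}
  {p, s, t}  = {p, t} ∪ {s}
  {p, s, u}  = {p, u} ∪ {s}
  {q, r, u}  = {q, u} ∪ {r}
  {q, s, u}  = complement {p, r, t}
  {r, s, t}  = {r, s} ∪ {t}
  {r, t, u}  = complement {p, q, s}
  {s, t, u}  = {t, u} ∪ {s}
  {p, q, r, t}  = {p, r, t} ∪ {q}
  {p, q, r, u}  = {p, r, u} ∪ {q}
  {p, q, s, u}  = {p, u} ∪ {p, q, s}
  {p, r, s, u}  = {r, s} ∪ {p, r, u}
  {p, s, t, u}  = {p, t, u} ∪ {s}
  {q, r, s, u}  = complement {p, t}
  {q, r, t, u}  = {q, t, u} ∪ {r}
  {r, s, t, u}  = {r, s} ∪ {t, u}
  (now 61)
Step 5: +3 →
  {s, u}  = complement {p, q, r, t}
  {q, r, t}  = complement {p, s, u}
  {r, s, u}  = complement {p, q, t}
  (now 64)
Step 6: stable.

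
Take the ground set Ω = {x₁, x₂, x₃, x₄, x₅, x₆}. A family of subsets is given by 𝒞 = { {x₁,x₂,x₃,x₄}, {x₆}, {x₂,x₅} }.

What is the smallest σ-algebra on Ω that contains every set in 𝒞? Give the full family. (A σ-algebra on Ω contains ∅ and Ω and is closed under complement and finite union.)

σ(𝒞) = { {}, {x₂}, {x₅}, {x₆}, {x₂,x₅}, {x₂,x₆}, {x₅,x₆}, {x₁,x₃,x₄}, {x₂,x₅,x₆}, {x₁,x₂,x₃,x₄}, {x₁,x₃,x₄,x₅}, {x₁,x₃,x₄,x₆}, {x₁,x₂,x₃,x₄,x₅}, {x₁,x₂,x₃,x₄,x₆}, {x₁,x₃,x₄,x₅,x₆}, Ω }

Derivation:
Seed the family with 𝒞 together with ∅ and Ω: { {}, {x₆}, {x₂,x₅}, {x₁,x₂,x₃,x₄}, Ω }.
Round 1 adds 5:
  {x₅,x₆}  = complement {x₁,x₂,x₃,x₄}
  {x₂,x₅,x₆}  = {x₂,x₅} ∪ {x₆}
  {x₁,x₃,x₄,x₆}  = complement {x₂,x₅}
  {x₁,x₂,x₃,x₄,x₅}  = complement {x₆}
  {x₁,x₂,x₃,x₄,x₆}  = {x₁,x₂,x₃,x₄} ∪ {x₆}
  (now 10)
Round 2: +3 →
  {x₅}  = complement {x₁,x₂,x₃,x₄,x₆}
  {x₁,x₃,x₄}  = complement {x₂,x₅,x₆}
  {x₁,x₃,x₄,x₅,x₆}  = {x₅,x₆} ∪ {x₁,x₃,x₄,x₆}
  (now 13)
Round 3: +2 →
  {x₂}  = complement {x₁,x₃,x₄,x₅,x₆}
  {x₁,x₃,x₄,x₅}  = {x₁,x₃,x₄} ∪ {x₅}
  (now 15)
Round 4 adds 1:
  {x₂,x₆}  = complement {x₁,x₃,x₄,x₅}
  (now 16)
Round 5: stable.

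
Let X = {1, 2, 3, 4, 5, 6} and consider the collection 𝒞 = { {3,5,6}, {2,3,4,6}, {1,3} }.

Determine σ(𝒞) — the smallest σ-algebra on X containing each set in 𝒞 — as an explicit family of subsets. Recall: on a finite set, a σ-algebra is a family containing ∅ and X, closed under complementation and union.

Answer: σ(𝒞) = { {}, {1}, {3}, {5}, {6}, {1,3}, {1,5}, {1,6}, {2,4}, {3,5}, {3,6}, {5,6}, {1,2,4}, {1,3,5}, {1,3,6}, {1,5,6}, {2,3,4}, {2,4,5}, {2,4,6}, {3,5,6}, {1,2,3,4}, {1,2,4,5}, {1,2,4,6}, {1,3,5,6}, {2,3,4,5}, {2,3,4,6}, {2,4,5,6}, {1,2,3,4,5}, {1,2,3,4,6}, {1,2,4,5,6}, {2,3,4,5,6}, X }

Check:
Start: 𝒞 ∪ {∅, X} = { {}, {1,3}, {3,5,6}, {2,3,4,6}, X }.
Step 1 adds 6:
  {1,5}  = {2,3,4,6}ᶜ
  {1,2,4}  = {3,5,6}ᶜ
  {1,3,5,6}  = {1,3} ∪ {3,5,6}
  {2,4,5,6}  = {1,3}ᶜ
  {1,2,3,4,6}  = {2,3,4,6} ∪ {1,3}
  {2,3,4,5,6}  = {2,3,4,6} ∪ {3,5,6}
  |family| = 11
Step 2 adds 7:
  {1}  = {2,3,4,5,6}ᶜ
  {5}  = {1,2,3,4,6}ᶜ
  {2,4}  = {1,3,5,6}ᶜ
  {1,3,5}  = {1,3} ∪ {1,5}
  {1,2,3,4}  = {1,2,4} ∪ {1,3}
  {1,2,4,5}  = {1,2,4} ∪ {1,5}
  {1,2,4,5,6}  = {1,2,4} ∪ {2,4,5,6}
  |family| = 18
Step 3: 6 new —
  {3}  = {1,2,4,5,6}ᶜ
  {3,6}  = {1,2,4,5}ᶜ
  {5,6}  = {1,2,3,4}ᶜ
  {2,4,5}  = {2,4} ∪ {5}
  {2,4,6}  = {1,3,5}ᶜ
  {1,2,3,4,5}  = {1,3} ∪ {1,2,4,5}
  |family| = 24
Step 4: 7 new —
  {6}  = {1,2,3,4,5}ᶜ
  {3,5}  = {5} ∪ {3}
  {1,3,6}  = {2,4,5}ᶜ
  {1,5,6}  = {5,6} ∪ {1,5}
  {2,3,4}  = {3} ∪ {2,4}
  {1,2,4,6}  = {2,4,6} ∪ {1,2,4}
  {2,3,4,5}  = {3} ∪ {2,4,5}
  |family| = 31
Step 5 (1 new):
  {1,6}  = {2,3,4,5}ᶜ
  |family| = 32
After Step 6 the family is unchanged; done.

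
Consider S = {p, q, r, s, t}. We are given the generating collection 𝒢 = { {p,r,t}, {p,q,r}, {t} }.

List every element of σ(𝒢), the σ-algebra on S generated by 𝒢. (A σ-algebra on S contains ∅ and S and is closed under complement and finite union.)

σ(𝒢) (16 sets): { {}, {q}, {s}, {t}, {p,r}, {q,s}, {q,t}, {s,t}, {p,q,r}, {p,r,s}, {p,r,t}, {q,s,t}, {p,q,r,s}, {p,q,r,t}, {p,r,s,t}, S }

Trace:
Seed the family with 𝒢 together with ∅ and S: { {}, {t}, {p,q,r}, {p,r,t}, S }.
Step 1 adds 4:
  {q,s}  = S∖{p,r,t}
  {s,t}  = S∖{p,q,r}
  {p,q,r,s}  = S∖{t}
  {p,q,r,t}  = {p,q,r} ∪ {p,r,t}
  |family| = 9
Step 2 (3 new):
  {s}  = S∖{p,q,r,t}
  {q,s,t}  = {t} ∪ {q,s}
  {p,r,s,t}  = {p,r,t} ∪ {s,t}
  |family| = 12
Step 3. New:
  {q}  = S∖{p,r,s,t}
  {p,r}  = S∖{q,s,t}
  |family| = 14
Step 4: 2 new —
  {q,t}  = {q} ∪ {t}
  {p,r,s}  = {p,r} ∪ {s}
  |family| = 16
Step 5: stable.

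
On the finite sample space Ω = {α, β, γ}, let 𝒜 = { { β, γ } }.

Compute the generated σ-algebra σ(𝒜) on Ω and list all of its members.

Initial family (3 sets): { {}, { β, γ }, Ω }.
Round 1 (1 new):
  { α }  = Ω∖{ β, γ }
  (now 4)
Round 2 adds nothing — fixpoint reached.

σ(𝒜) = { {}, { α }, { β, γ }, Ω }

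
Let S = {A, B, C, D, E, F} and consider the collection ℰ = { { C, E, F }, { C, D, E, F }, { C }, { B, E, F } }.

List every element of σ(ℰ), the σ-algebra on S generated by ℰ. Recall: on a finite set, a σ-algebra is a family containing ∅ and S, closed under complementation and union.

σ(ℰ) = { {}, { A }, { B }, { C }, { D }, { A, B }, { A, C }, { A, D }, { B, C }, { B, D }, { C, D }, { E, F }, { A, B, C }, { A, B, D }, { A, C, D }, { A, E, F }, { B, C, D }, { B, E, F }, { C, E, F }, { D, E, F }, { A, B, C, D }, { A, B, E, F }, { A, C, E, F }, { A, D, E, F }, { B, C, E, F }, { B, D, E, F }, { C, D, E, F }, { A, B, C, E, F }, { A, B, D, E, F }, { A, C, D, E, F }, { B, C, D, E, F }, S }

Trace:
Initial family (6 sets): { {}, { C }, { B, E, F }, { C, E, F }, { C, D, E, F }, S }.
Pass 1: +6 →
  { A, B }  = ᶜ of { C, D, E, F }
  { A, B, D }  = ᶜ of { C, E, F }
  { A, C, D }  = ᶜ of { B, E, F }
  { B, C, E, F }  = { C } ∪ { B, E, F }
  { A, B, D, E, F }  = ᶜ of { C }
  { B, C, D, E, F }  = { C, D, E, F } ∪ { B, E, F }
  |family| = 12
Pass 2: +7 →
  { A }  = ᶜ of { B, C, D, E, F }
  { A, D }  = ᶜ of { B, C, E, F }
  { A, B, C }  = { A, B } ∪ { C }
  { A, B, C, D }  = { A, B } ∪ { A, C, D }
  { A, B, E, F }  = { A, B } ∪ { B, E, F }
  { A, B, C, E, F }  = { A, B } ∪ { C, E, F }
  { A, C, D, E, F }  = { C, D, E, F } ∪ { A, C, D }
  |family| = 19
Pass 3: 7 new —
  { B }  = ᶜ of { A, C, D, E, F }
  { D }  = ᶜ of { A, B, C, E, F }
  { A, C }  = { C } ∪ { A }
  { C, D }  = ᶜ of { A, B, E, F }
  { E, F }  = ᶜ of { A, B, C, D }
  { D, E, F }  = ᶜ of { A, B, C }
  { A, C, E, F }  = { C, E, F } ∪ { A }
  |family| = 26
Pass 4: +6 →
  { B, C }  = { B } ∪ { C }
  { B, D }  = ᶜ of { A, C, E, F }
  { A, E, F }  = { E, F } ∪ { A }
  { B, C, D }  = { C, D } ∪ { B }
  { A, D, E, F }  = { E, F } ∪ { A, D }
  { B, D, E, F }  = ᶜ of { A, C }
  |family| = 32
Pass 5: already closed under ᶜ and ∪.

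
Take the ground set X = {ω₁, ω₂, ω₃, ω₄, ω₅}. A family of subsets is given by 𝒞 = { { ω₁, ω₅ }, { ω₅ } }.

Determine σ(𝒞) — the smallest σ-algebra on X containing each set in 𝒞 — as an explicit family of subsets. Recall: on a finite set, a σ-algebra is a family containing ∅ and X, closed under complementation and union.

Begin from { ∅, { ω₅ }, { ω₁, ω₅ }, X } (that is, 𝒞 plus ∅ and X).
Round 1: +2 →
  { ω₂, ω₃, ω₄ }  = X∖{ ω₁, ω₅ }
  { ω₁, ω₂, ω₃, ω₄ }  = X∖{ ω₅ }
  [6 total]
Round 2: 1 new —
  { ω₂, ω₃, ω₄, ω₅ }  = { ω₂, ω₃, ω₄ } ∪ { ω₅ }
  [7 total]
Round 3 (1 new):
  { ω₁ }  = X∖{ ω₂, ω₃, ω₄, ω₅ }
  [8 total]
Round 4: already closed under ᶜ and ∪.

Hence σ(𝒞) has 8 members: { ∅, { ω₁ }, { ω₅ }, { ω₁, ω₅ }, { ω₂, ω₃, ω₄ }, { ω₁, ω₂, ω₃, ω₄ }, { ω₂, ω₃, ω₄, ω₅ }, X }.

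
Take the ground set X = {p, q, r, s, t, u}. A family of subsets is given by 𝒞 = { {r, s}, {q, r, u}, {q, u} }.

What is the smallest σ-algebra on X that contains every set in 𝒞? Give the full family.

σ(𝒞) (16 sets): { {}, {r}, {s}, {p, t}, {q, u}, {r, s}, {p, r, t}, {p, s, t}, {q, r, u}, {q, s, u}, {p, q, t, u}, {p, r, s, t}, {q, r, s, u}, {p, q, r, t, u}, {p, q, s, t, u}, X }

Trace:
Seed the family with 𝒞 together with ∅ and X: { {}, {q, u}, {r, s}, {q, r, u}, X }.
Pass 1 adds 4:
  {p, s, t}  = ᶜ of {q, r, u}
  {p, q, t, u}  = ᶜ of {r, s}
  {p, r, s, t}  = ᶜ of {q, u}
  {q, r, s, u}  = {r, s} ∪ {q, r, u}
Pass 2: 3 new —
  {p, t}  = ᶜ of {q, r, s, u}
  {p, q, r, t, u}  = {q, r, u} ∪ {p, q, t, u}
  {p, q, s, t, u}  = {p, s, t} ∪ {q, u}
Pass 3. New:
  {r}  = ᶜ of {p, q, s, t, u}
  {s}  = ᶜ of {p, q, r, t, u}
Pass 4 (2 new):
  {p, r, t}  = {r} ∪ {p, t}
  {q, s, u}  = {s} ∪ {q, u}
Pass 5 adds nothing — fixpoint reached.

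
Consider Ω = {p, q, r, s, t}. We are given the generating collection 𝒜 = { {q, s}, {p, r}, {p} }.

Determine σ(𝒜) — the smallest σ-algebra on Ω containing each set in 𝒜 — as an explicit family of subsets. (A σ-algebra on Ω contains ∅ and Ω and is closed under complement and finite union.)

σ(𝒜) = { {}, {p}, {r}, {t}, {p, r}, {p, t}, {q, s}, {r, t}, {p, q, s}, {p, r, t}, {q, r, s}, {q, s, t}, {p, q, r, s}, {p, q, s, t}, {q, r, s, t}, Ω }

Trace:
Take S₀ = 𝒜 ∪ {∅, Ω} = { {}, {p}, {p, r}, {q, s}, Ω }.
Iteration 1 adds 5:
  {p, q, s}  = {q, s} ∪ {p}
  {p, r, t}  = ᶜ of {q, s}
  {q, s, t}  = ᶜ of {p, r}
  {p, q, r, s}  = {p, r} ∪ {q, s}
  {q, r, s, t}  = ᶜ of {p}
  [10 total]
Iteration 2 adds 3:
  {t}  = ᶜ of {p, q, r, s}
  {r, t}  = ᶜ of {p, q, s}
  {p, q, s, t}  = {p, q, s} ∪ {q, s, t}
  [13 total]
Iteration 3: +2 →
  {r}  = ᶜ of {p, q, s, t}
  {p, t}  = {t} ∪ {p}
  [15 total]
Iteration 4: 1 new —
  {q, r, s}  = ᶜ of {p, t}
  [16 total]
Iteration 5 adds nothing — fixpoint reached.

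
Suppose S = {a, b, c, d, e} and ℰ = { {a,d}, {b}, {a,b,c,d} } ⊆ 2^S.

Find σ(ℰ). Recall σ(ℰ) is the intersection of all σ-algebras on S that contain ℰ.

Start: ℰ ∪ {∅, S} = { ∅, {b}, {a,d}, {a,b,c,d}, S }.
Iteration 1. New:
  {e}  = ᶜ of {a,b,c,d}
  {a,b,d}  = {a,d} ∪ {b}
  {b,c,e}  = ᶜ of {a,d}
  {a,c,d,e}  = ᶜ of {b}
  — 9 sets.
Iteration 2. New:
  {b,e}  = {b} ∪ {e}
  {c,e}  = ᶜ of {a,b,d}
  {a,d,e}  = {e} ∪ {a,d}
  {a,b,d,e}  = {a,b,d} ∪ {e}
  — 13 sets.
Iteration 3 adds 3:
  {c}  = ᶜ of {a,b,d,e}
  {b,c}  = ᶜ of {a,d,e}
  {a,c,d}  = ᶜ of {b,e}
  — 16 sets.
After Iteration 4 the family is unchanged; done.

|σ(ℰ)| = 16.  σ(ℰ) = { ∅, {b}, {c}, {e}, {a,d}, {b,c}, {b,e}, {c,e}, {a,b,d}, {a,c,d}, {a,d,e}, {b,c,e}, {a,b,c,d}, {a,b,d,e}, {a,c,d,e}, S }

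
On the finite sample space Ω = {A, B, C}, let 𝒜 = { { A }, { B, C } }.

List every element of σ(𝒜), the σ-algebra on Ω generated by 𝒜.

Answer: σ(𝒜) = { ∅, { A }, { B, C }, Ω }

Trace:
Start: 𝒜 ∪ {∅, Ω} = { ∅, { A }, { B, C }, Ω }.
Step 1: stable.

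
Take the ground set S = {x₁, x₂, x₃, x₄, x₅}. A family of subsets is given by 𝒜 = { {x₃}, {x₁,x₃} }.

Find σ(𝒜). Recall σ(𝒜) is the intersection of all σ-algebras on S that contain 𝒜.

Take S₀ = 𝒜 ∪ {∅, S} = { {}, {x₃}, {x₁,x₃}, S }.
Iteration 1: 2 new —
  {x₂,x₄,x₅}  = {x₁,x₃}ᶜ
  {x₁,x₂,x₄,x₅}  = {x₃}ᶜ
  [6 total]
Iteration 2. New:
  {x₂,x₃,x₄,x₅}  = {x₃} ∪ {x₂,x₄,x₅}
  [7 total]
Iteration 3: 1 new —
  {x₁}  = {x₂,x₃,x₄,x₅}ᶜ
  [8 total]
Iteration 4: stable.

Hence σ(𝒜) has 8 members: { {}, {x₁}, {x₃}, {x₁,x₃}, {x₂,x₄,x₅}, {x₁,x₂,x₄,x₅}, {x₂,x₃,x₄,x₅}, S }.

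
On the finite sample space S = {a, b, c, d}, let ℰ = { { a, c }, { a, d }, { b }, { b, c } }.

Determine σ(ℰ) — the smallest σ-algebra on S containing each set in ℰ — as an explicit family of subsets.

σ(ℰ) (16 sets): { {  }, { a }, { b }, { c }, { d }, { a, b }, { a, c }, { a, d }, { b, c }, { b, d }, { c, d }, { a, b, c }, { a, b, d }, { a, c, d }, { b, c, d }, S }

Trace:
Begin from { {  }, { b }, { a, c }, { a, d }, { b, c }, S } (that is, ℰ plus ∅ and S).
Pass 1 (4 new):
  { b, d }  = S∖{ a, c }
  { a, b, c }  = { b, c } ∪ { a, c }
  { a, b, d }  = { a, d } ∪ { b }
  { a, c, d }  = S∖{ b }
  [10 total]
Pass 2: +3 →
  { c }  = S∖{ a, b, d }
  { d }  = S∖{ a, b, c }
  { b, c, d }  = { b, c } ∪ { b, d }
  [13 total]
Pass 3 (2 new):
  { a }  = S∖{ b, c, d }
  { c, d }  = { c } ∪ { d }
  [15 total]
Pass 4: +1 →
  { a, b }  = S∖{ c, d }
  [16 total]
Pass 5: already closed under ᶜ and ∪.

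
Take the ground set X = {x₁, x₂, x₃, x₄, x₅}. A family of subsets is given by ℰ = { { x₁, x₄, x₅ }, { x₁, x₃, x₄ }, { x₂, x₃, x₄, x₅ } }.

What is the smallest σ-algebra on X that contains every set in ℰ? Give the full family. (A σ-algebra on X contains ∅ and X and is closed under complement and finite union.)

σ(ℰ) = { {}, { x₁ }, { x₂ }, { x₃ }, { x₄ }, { x₅ }, { x₁, x₂ }, { x₁, x₃ }, { x₁, x₄ }, { x₁, x₅ }, { x₂, x₃ }, { x₂, x₄ }, { x₂, x₅ }, { x₃, x₄ }, { x₃, x₅ }, { x₄, x₅ }, { x₁, x₂, x₃ }, { x₁, x₂, x₄ }, { x₁, x₂, x₅ }, { x₁, x₃, x₄ }, { x₁, x₃, x₅ }, { x₁, x₄, x₅ }, { x₂, x₃, x₄ }, { x₂, x₃, x₅ }, { x₂, x₄, x₅ }, { x₃, x₄, x₅ }, { x₁, x₂, x₃, x₄ }, { x₁, x₂, x₃, x₅ }, { x₁, x₂, x₄, x₅ }, { x₁, x₃, x₄, x₅ }, { x₂, x₃, x₄, x₅ }, X }

Trace:
Start: ℰ ∪ {∅, X} = { {}, { x₁, x₃, x₄ }, { x₁, x₄, x₅ }, { x₂, x₃, x₄, x₅ }, X }.
Step 1 adds 4:
  { x₁ }  = ᶜ of { x₂, x₃, x₄, x₅ }
  { x₂, x₃ }  = ᶜ of { x₁, x₄, x₅ }
  { x₂, x₅ }  = ᶜ of { x₁, x₃, x₄ }
  { x₁, x₃, x₄, x₅ }  = { x₁, x₄, x₅ } ∪ { x₁, x₃, x₄ }
  [9 total]
Step 2. New:
  { x₂ }  = ᶜ of { x₁, x₃, x₄, x₅ }
  { x₁, x₂, x₃ }  = { x₂, x₃ } ∪ { x₁ }
  { x₁, x₂, x₅ }  = { x₂, x₅ } ∪ { x₁ }
  { x₂, x₃, x₅ }  = { x₂, x₅ } ∪ { x₂, x₃ }
  { x₁, x₂, x₃, x₄ }  = { x₁, x₃, x₄ } ∪ { x₂, x₃ }
  { x₁, x₂, x₄, x₅ }  = { x₁, x₄, x₅ } ∪ { x₂, x₅ }
  [15 total]
Step 3: +7 →
  { x₃ }  = ᶜ of { x₁, x₂, x₄, x₅ }
  { x₅ }  = ᶜ of { x₁, x₂, x₃, x₄ }
  { x₁, x₂ }  = { x₂ } ∪ { x₁ }
  { x₁, x₄ }  = ᶜ of { x₂, x₃, x₅ }
  { x₃, x₄ }  = ᶜ of { x₁, x₂, x₅ }
  { x₄, x₅ }  = ᶜ of { x₁, x₂, x₃ }
  { x₁, x₂, x₃, x₅ }  = { x₂, x₅ } ∪ { x₁, x₂, x₃ }
  [22 total]
Step 4 adds 8:
  { x₄ }  = ᶜ of { x₁, x₂, x₃, x₅ }
  { x₁, x₃ }  = { x₃ } ∪ { x₁ }
  { x₁, x₅ }  = { x₅ } ∪ { x₁ }
  { x₃, x₅ }  = { x₅ } ∪ { x₃ }
  { x₁, x₂, x₄ }  = { x₂ } ∪ { x₁, x₄ }
  { x₂, x₃, x₄ }  = { x₃, x₄ } ∪ { x₂ }
  { x₂, x₄, x₅ }  = { x₂, x₅ } ∪ { x₄, x₅ }
  { x₃, x₄, x₅ }  = ᶜ of { x₁, x₂ }
  [30 total]
Step 5 adds 2:
  { x₂, x₄ }  = { x₂ } ∪ { x₄ }
  { x₁, x₃, x₅ }  = { x₅ } ∪ { x₁, x₃ }
  [32 total]
Step 6: stable.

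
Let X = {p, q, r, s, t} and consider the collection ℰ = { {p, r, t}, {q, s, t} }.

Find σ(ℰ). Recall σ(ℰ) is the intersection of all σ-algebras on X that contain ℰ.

σ(ℰ) = { {}, {t}, {p, r}, {q, s}, {p, r, t}, {q, s, t}, {p, q, r, s}, X }

Derivation:
Take S₀ = ℰ ∪ {∅, X} = { {}, {p, r, t}, {q, s, t}, X }.
Pass 1 (2 new):
  {p, r}  = {q, s, t}ᶜ
  {q, s}  = {p, r, t}ᶜ
  [6 total]
Pass 2 adds 1:
  {p, q, r, s}  = {p, r} ∪ {q, s}
  [7 total]
Pass 3: 1 new —
  {t}  = {p, q, r, s}ᶜ
  [8 total]
Pass 4 adds nothing — fixpoint reached.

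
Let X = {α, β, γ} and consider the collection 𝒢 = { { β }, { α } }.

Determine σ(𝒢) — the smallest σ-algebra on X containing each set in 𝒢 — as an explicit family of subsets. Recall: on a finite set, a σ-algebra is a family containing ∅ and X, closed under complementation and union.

Take S₀ = 𝒢 ∪ {∅, X} = { {  }, { α }, { β }, X }.
Step 1: +3 →
  { α, β }  = { β } ∪ { α }
  { α, γ }  = X∖{ β }
  { β, γ }  = X∖{ α }
  [7 total]
Step 2 (1 new):
  { γ }  = X∖{ α, β }
  [8 total]
Step 3 adds nothing — fixpoint reached.

|σ(𝒢)| = 8.  σ(𝒢) = { {  }, { α }, { β }, { γ }, { α, β }, { α, γ }, { β, γ }, X }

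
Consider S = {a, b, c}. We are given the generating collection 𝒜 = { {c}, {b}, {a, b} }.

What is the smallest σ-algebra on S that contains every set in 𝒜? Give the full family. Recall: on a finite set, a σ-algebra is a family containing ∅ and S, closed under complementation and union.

Initial family (5 sets): { {}, {b}, {c}, {a, b}, S }.
Pass 1: +2 →
  {a, c}  = {b}ᶜ
  {b, c}  = {c} ∪ {b}
  — 7 sets.
Pass 2: 1 new —
  {a}  = {b, c}ᶜ
  — 8 sets.
Pass 3: closed — nothing new.

|σ(𝒜)| = 8.  σ(𝒜) = { {}, {a}, {b}, {c}, {a, b}, {a, c}, {b, c}, S }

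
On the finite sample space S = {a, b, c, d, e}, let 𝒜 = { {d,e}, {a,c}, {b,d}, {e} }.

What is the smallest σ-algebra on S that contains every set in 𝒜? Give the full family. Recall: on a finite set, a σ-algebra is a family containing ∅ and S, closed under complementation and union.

Start: 𝒜 ∪ {∅, S} = { ∅, {e}, {a,c}, {b,d}, {d,e}, S }.
Step 1 (5 new):
  {a,b,c}  = ᶜ of {d,e}
  {a,c,e}  = ᶜ of {b,d}
  {b,d,e}  = ᶜ of {a,c}
  {a,b,c,d}  = ᶜ of {e}
  {a,c,d,e}  = {d,e} ∪ {a,c}
Step 2 adds 2:
  {b}  = ᶜ of {a,c,d,e}
  {a,b,c,e}  = {a,b,c} ∪ {a,c,e}
Step 3 adds 2:
  {d}  = ᶜ of {a,b,c,e}
  {b,e}  = {b} ∪ {e}
Step 4: 1 new —
  {a,c,d}  = ᶜ of {b,e}
Step 5: no new sets; the family is a σ-algebra.

Hence σ(𝒜) has 16 members: { ∅, {b}, {d}, {e}, {a,c}, {b,d}, {b,e}, {d,e}, {a,b,c}, {a,c,d}, {a,c,e}, {b,d,e}, {a,b,c,d}, {a,b,c,e}, {a,c,d,e}, S }.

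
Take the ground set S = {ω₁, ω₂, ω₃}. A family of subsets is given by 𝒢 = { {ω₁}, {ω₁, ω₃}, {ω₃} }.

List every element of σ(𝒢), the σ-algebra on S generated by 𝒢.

σ(𝒢) = { ∅, {ω₁}, {ω₂}, {ω₃}, {ω₁, ω₂}, {ω₁, ω₃}, {ω₂, ω₃}, S }

Derivation:
Seed the family with 𝒢 together with ∅ and S: { ∅, {ω₁}, {ω₃}, {ω₁, ω₃}, S }.
Pass 1 adds 3:
  {ω₂}  = complement {ω₁, ω₃}
  {ω₁, ω₂}  = complement {ω₃}
  {ω₂, ω₃}  = complement {ω₁}
  |family| = 8
Pass 2: closed — nothing new.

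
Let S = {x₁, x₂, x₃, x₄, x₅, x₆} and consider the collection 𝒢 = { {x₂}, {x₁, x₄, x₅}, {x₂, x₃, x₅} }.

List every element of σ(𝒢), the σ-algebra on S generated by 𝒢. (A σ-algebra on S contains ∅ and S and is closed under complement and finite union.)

|σ(𝒢)| = 32.  σ(𝒢) = { {}, {x₂}, {x₃}, {x₅}, {x₆}, {x₁, x₄}, {x₂, x₃}, {x₂, x₅}, {x₂, x₆}, {x₃, x₅}, {x₃, x₆}, {x₅, x₆}, {x₁, x₂, x₄}, {x₁, x₃, x₄}, {x₁, x₄, x₅}, {x₁, x₄, x₆}, {x₂, x₃, x₅}, {x₂, x₃, x₆}, {x₂, x₅, x₆}, {x₃, x₅, x₆}, {x₁, x₂, x₃, x₄}, {x₁, x₂, x₄, x₅}, {x₁, x₂, x₄, x₆}, {x₁, x₃, x₄, x₅}, {x₁, x₃, x₄, x₆}, {x₁, x₄, x₅, x₆}, {x₂, x₃, x₅, x₆}, {x₁, x₂, x₃, x₄, x₅}, {x₁, x₂, x₃, x₄, x₆}, {x₁, x₂, x₄, x₅, x₆}, {x₁, x₃, x₄, x₅, x₆}, S }

Working:
Seed the family with 𝒢 together with ∅ and S: { {}, {x₂}, {x₁, x₄, x₅}, {x₂, x₃, x₅}, S }.
Pass 1: 5 new —
  {x₁, x₄, x₆}  = S∖{x₂, x₃, x₅}
  {x₂, x₃, x₆}  = S∖{x₁, x₄, x₅}
  {x₁, x₂, x₄, x₅}  = {x₁, x₄, x₅} ∪ {x₂}
  {x₁, x₂, x₃, x₄, x₅}  = {x₁, x₄, x₅} ∪ {x₂, x₃, x₅}
  {x₁, x₃, x₄, x₅, x₆}  = S∖{x₂}
Pass 2 adds 7:
  {x₆}  = S∖{x₁, x₂, x₃, x₄, x₅}
  {x₃, x₆}  = S∖{x₁, x₂, x₄, x₅}
  {x₁, x₂, x₄, x₆}  = {x₂} ∪ {x₁, x₄, x₆}
  {x₁, x₄, x₅, x₆}  = {x₁, x₄, x₅} ∪ {x₁, x₄, x₆}
  {x₂, x₃, x₅, x₆}  = {x₂, x₃, x₆} ∪ {x₂, x₃, x₅}
  {x₁, x₂, x₃, x₄, x₆}  = {x₂, x₃, x₆} ∪ {x₁, x₄, x₆}
  {x₁, x₂, x₄, x₅, x₆}  = {x₁, x₄, x₆} ∪ {x₁, x₂, x₄, x₅}
Pass 3: 7 new —
  {x₃}  = S∖{x₁, x₂, x₄, x₅, x₆}
  {x₅}  = S∖{x₁, x₂, x₃, x₄, x₆}
  {x₁, x₄}  = S∖{x₂, x₃, x₅, x₆}
  {x₂, x₃}  = S∖{x₁, x₄, x₅, x₆}
  {x₂, x₆}  = {x₂} ∪ {x₆}
  {x₃, x₅}  = S∖{x₁, x₂, x₄, x₆}
  {x₁, x₃, x₄, x₆}  = {x₃, x₆} ∪ {x₁, x₄, x₆}
Pass 4. New:
  {x₂, x₅}  = S∖{x₁, x₃, x₄, x₆}
  {x₅, x₆}  = {x₆} ∪ {x₅}
  {x₁, x₂, x₄}  = {x₂} ∪ {x₁, x₄}
  {x₁, x₃, x₄}  = {x₃} ∪ {x₁, x₄}
  {x₂, x₅, x₆}  = {x₂, x₆} ∪ {x₅}
  {x₃, x₅, x₆}  = {x₆} ∪ {x₃, x₅}
  {x₁, x₂, x₃, x₄}  = {x₂, x₃} ∪ {x₁, x₄}
  {x₁, x₃, x₄, x₅}  = S∖{x₂, x₆}
Pass 5: no new sets; the family is a σ-algebra.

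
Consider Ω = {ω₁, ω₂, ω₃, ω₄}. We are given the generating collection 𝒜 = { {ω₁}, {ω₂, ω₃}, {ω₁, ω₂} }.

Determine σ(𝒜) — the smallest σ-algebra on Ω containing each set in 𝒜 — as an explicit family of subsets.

Take S₀ = 𝒜 ∪ {∅, Ω} = { ∅, {ω₁}, {ω₁, ω₂}, {ω₂, ω₃}, Ω }.
Pass 1 adds 4:
  {ω₁, ω₄}  = {ω₂, ω₃}ᶜ
  {ω₃, ω₄}  = {ω₁, ω₂}ᶜ
  {ω₁, ω₂, ω₃}  = {ω₂, ω₃} ∪ {ω₁, ω₂}
  {ω₂, ω₃, ω₄}  = {ω₁}ᶜ
  |family| = 9
Pass 2. New:
  {ω₄}  = {ω₁, ω₂, ω₃}ᶜ
  {ω₁, ω₂, ω₄}  = {ω₁, ω₂} ∪ {ω₁, ω₄}
  {ω₁, ω₃, ω₄}  = {ω₃, ω₄} ∪ {ω₁, ω₄}
  |family| = 12
Pass 3: +2 →
  {ω₂}  = {ω₁, ω₃, ω₄}ᶜ
  {ω₃}  = {ω₁, ω₂, ω₄}ᶜ
  |family| = 14
Pass 4: 2 new —
  {ω₁, ω₃}  = {ω₃} ∪ {ω₁}
  {ω₂, ω₄}  = {ω₄} ∪ {ω₂}
  |family| = 16
Pass 5: stable.

|σ(𝒜)| = 16.  σ(𝒜) = { ∅, {ω₁}, {ω₂}, {ω₃}, {ω₄}, {ω₁, ω₂}, {ω₁, ω₃}, {ω₁, ω₄}, {ω₂, ω₃}, {ω₂, ω₄}, {ω₃, ω₄}, {ω₁, ω₂, ω₃}, {ω₁, ω₂, ω₄}, {ω₁, ω₃, ω₄}, {ω₂, ω₃, ω₄}, Ω }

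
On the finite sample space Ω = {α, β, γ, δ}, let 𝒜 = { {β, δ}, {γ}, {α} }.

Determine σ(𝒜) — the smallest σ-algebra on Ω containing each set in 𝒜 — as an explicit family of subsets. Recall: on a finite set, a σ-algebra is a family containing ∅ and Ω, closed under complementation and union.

σ(𝒜) (8 sets): { {}, {α}, {γ}, {α, γ}, {β, δ}, {α, β, δ}, {β, γ, δ}, Ω }

Working:
Start: 𝒜 ∪ {∅, Ω} = { {}, {α}, {γ}, {β, δ}, Ω }.
Round 1 adds 3:
  {α, γ}  = Ω∖{β, δ}
  {α, β, δ}  = Ω∖{γ}
  {β, γ, δ}  = Ω∖{α}
  [8 total]
Round 2: closed — nothing new.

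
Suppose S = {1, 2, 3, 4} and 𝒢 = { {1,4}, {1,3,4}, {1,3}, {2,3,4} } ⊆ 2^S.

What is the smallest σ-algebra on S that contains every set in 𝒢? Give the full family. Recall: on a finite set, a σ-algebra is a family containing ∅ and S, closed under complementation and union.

Answer: σ(𝒢) = { {}, {1}, {2}, {3}, {4}, {1,2}, {1,3}, {1,4}, {2,3}, {2,4}, {3,4}, {1,2,3}, {1,2,4}, {1,3,4}, {2,3,4}, S }

Check:
Seed the family with 𝒢 together with ∅ and S: { {}, {1,3}, {1,4}, {1,3,4}, {2,3,4}, S }.
Iteration 1: 4 new —
  {1}  = S∖{2,3,4}
  {2}  = S∖{1,3,4}
  {2,3}  = S∖{1,4}
  {2,4}  = S∖{1,3}
  — 10 sets.
Iteration 2 (3 new):
  {1,2}  = {2} ∪ {1}
  {1,2,3}  = {2} ∪ {1,3}
  {1,2,4}  = {2} ∪ {1,4}
  — 13 sets.
Iteration 3: +3 →
  {3}  = S∖{1,2,4}
  {4}  = S∖{1,2,3}
  {3,4}  = S∖{1,2}
  — 16 sets.
After Iteration 4 the family is unchanged; done.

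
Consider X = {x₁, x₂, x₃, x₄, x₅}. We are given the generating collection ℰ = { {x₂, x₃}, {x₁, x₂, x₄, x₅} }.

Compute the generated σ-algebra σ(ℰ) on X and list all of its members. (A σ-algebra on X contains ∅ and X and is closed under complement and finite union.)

Answer: σ(ℰ) = { ∅, {x₂}, {x₃}, {x₂, x₃}, {x₁, x₄, x₅}, {x₁, x₂, x₄, x₅}, {x₁, x₃, x₄, x₅}, X }

Trace:
Initial family (4 sets): { ∅, {x₂, x₃}, {x₁, x₂, x₄, x₅}, X }.
Step 1: 2 new —
  {x₃}  = X∖{x₁, x₂, x₄, x₅}
  {x₁, x₄, x₅}  = X∖{x₂, x₃}
  (now 6)
Step 2 (1 new):
  {x₁, x₃, x₄, x₅}  = {x₁, x₄, x₅} ∪ {x₃}
  (now 7)
Step 3: +1 →
  {x₂}  = X∖{x₁, x₃, x₄, x₅}
  (now 8)
Step 4: stable.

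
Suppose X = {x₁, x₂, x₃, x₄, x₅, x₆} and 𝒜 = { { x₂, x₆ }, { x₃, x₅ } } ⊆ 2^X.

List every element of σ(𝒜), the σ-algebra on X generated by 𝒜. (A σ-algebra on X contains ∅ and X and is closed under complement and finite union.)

σ(𝒜) = { {}, { x₁, x₄ }, { x₂, x₆ }, { x₃, x₅ }, { x₁, x₂, x₄, x₆ }, { x₁, x₃, x₄, x₅ }, { x₂, x₃, x₅, x₆ }, X }

Working:
Initial family (4 sets): { {}, { x₂, x₆ }, { x₃, x₅ }, X }.
Iteration 1: 3 new —
  { x₁, x₂, x₄, x₆ }  = X∖{ x₃, x₅ }
  { x₁, x₃, x₄, x₅ }  = X∖{ x₂, x₆ }
  { x₂, x₃, x₅, x₆ }  = { x₃, x₅ } ∪ { x₂, x₆ }
  |family| = 7
Iteration 2: +1 →
  { x₁, x₄ }  = X∖{ x₂, x₃, x₅, x₆ }
  |family| = 8
Iteration 3: closed — nothing new.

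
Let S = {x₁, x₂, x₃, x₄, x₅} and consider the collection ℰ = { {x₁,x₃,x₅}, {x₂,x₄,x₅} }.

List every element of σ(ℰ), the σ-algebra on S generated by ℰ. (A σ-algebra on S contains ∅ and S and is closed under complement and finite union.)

Begin from { {}, {x₁,x₃,x₅}, {x₂,x₄,x₅}, S } (that is, ℰ plus ∅ and S).
Pass 1: 2 new —
  {x₁,x₃}  = ᶜ of {x₂,x₄,x₅}
  {x₂,x₄}  = ᶜ of {x₁,x₃,x₅}
Pass 2 adds 1:
  {x₁,x₂,x₃,x₄}  = {x₁,x₃} ∪ {x₂,x₄}
Pass 3: 1 new —
  {x₅}  = ᶜ of {x₁,x₂,x₃,x₄}
Pass 4: already closed under ᶜ and ∪.

Therefore σ(ℰ) = { {}, {x₅}, {x₁,x₃}, {x₂,x₄}, {x₁,x₃,x₅}, {x₂,x₄,x₅}, {x₁,x₂,x₃,x₄}, S } (|σ(ℰ)| = 8).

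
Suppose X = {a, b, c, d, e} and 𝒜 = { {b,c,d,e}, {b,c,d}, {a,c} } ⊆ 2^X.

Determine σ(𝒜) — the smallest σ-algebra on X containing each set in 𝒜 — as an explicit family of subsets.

Take S₀ = 𝒜 ∪ {∅, X} = { {}, {a,c}, {b,c,d}, {b,c,d,e}, X }.
Pass 1 (4 new):
  {a}  = {b,c,d,e}ᶜ
  {a,e}  = {b,c,d}ᶜ
  {b,d,e}  = {a,c}ᶜ
  {a,b,c,d}  = {b,c,d} ∪ {a,c}
Pass 2 adds 3:
  {e}  = {a,b,c,d}ᶜ
  {a,c,e}  = {a,c} ∪ {a,e}
  {a,b,d,e}  = {a,e} ∪ {b,d,e}
Pass 3 adds 2:
  {c}  = {a,b,d,e}ᶜ
  {b,d}  = {a,c,e}ᶜ
Pass 4: +2 →
  {c,e}  = {c} ∪ {e}
  {a,b,d}  = {b,d} ∪ {a}
Pass 5: already closed under ᶜ and ∪.

|σ(𝒜)| = 16.  σ(𝒜) = { {}, {a}, {c}, {e}, {a,c}, {a,e}, {b,d}, {c,e}, {a,b,d}, {a,c,e}, {b,c,d}, {b,d,e}, {a,b,c,d}, {a,b,d,e}, {b,c,d,e}, X }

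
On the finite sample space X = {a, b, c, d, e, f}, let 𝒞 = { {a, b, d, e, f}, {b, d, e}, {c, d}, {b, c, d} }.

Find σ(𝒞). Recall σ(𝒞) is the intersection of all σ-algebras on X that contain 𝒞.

|σ(𝒞)| = 32.  σ(𝒞) = { {}, {b}, {c}, {d}, {e}, {a, f}, {b, c}, {b, d}, {b, e}, {c, d}, {c, e}, {d, e}, {a, b, f}, {a, c, f}, {a, d, f}, {a, e, f}, {b, c, d}, {b, c, e}, {b, d, e}, {c, d, e}, {a, b, c, f}, {a, b, d, f}, {a, b, e, f}, {a, c, d, f}, {a, c, e, f}, {a, d, e, f}, {b, c, d, e}, {a, b, c, d, f}, {a, b, c, e, f}, {a, b, d, e, f}, {a, c, d, e, f}, X }

Check:
Take S₀ = 𝒞 ∪ {∅, X} = { {}, {c, d}, {b, c, d}, {b, d, e}, {a, b, d, e, f}, X }.
Pass 1 adds 5:
  {c}  = complement {a, b, d, e, f}
  {a, c, f}  = complement {b, d, e}
  {a, e, f}  = complement {b, c, d}
  {a, b, e, f}  = complement {c, d}
  {b, c, d, e}  = {c, d} ∪ {b, d, e}
Pass 2 (6 new):
  {a, f}  = complement {b, c, d, e}
  {a, c, d, f}  = {c, d} ∪ {a, c, f}
  {a, c, e, f}  = {a, c, f} ∪ {a, e, f}
  {a, b, c, d, f}  = {b, c, d} ∪ {a, c, f}
  {a, b, c, e, f}  = {a, c, f} ∪ {a, b, e, f}
  {a, c, d, e, f}  = {c, d} ∪ {a, e, f}
Pass 3. New:
  {b}  = complement {a, c, d, e, f}
  {d}  = complement {a, b, c, e, f}
  {e}  = complement {a, b, c, d, f}
  {b, d}  = complement {a, c, e, f}
  {b, e}  = complement {a, c, d, f}
Pass 4: +10 →
  {b, c}  = {b} ∪ {c}
  {c, e}  = {e} ∪ {c}
  {d, e}  = {e} ∪ {d}
  {a, b, f}  = {a, f} ∪ {b}
  {a, d, f}  = {a, f} ∪ {d}
  {b, c, e}  = {b, e} ∪ {c}
  {c, d, e}  = {c, d} ∪ {e}
  {a, b, c, f}  = {a, c, f} ∪ {b}
  {a, b, d, f}  = {a, f} ∪ {b, d}
  {a, d, e, f}  = {a, e, f} ∪ {d}
Pass 5: no new sets; the family is a σ-algebra.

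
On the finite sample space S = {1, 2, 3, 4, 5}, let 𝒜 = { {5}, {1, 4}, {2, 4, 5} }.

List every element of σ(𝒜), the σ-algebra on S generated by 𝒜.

Answer: σ(𝒜) = { {}, {1}, {2}, {3}, {4}, {5}, {1, 2}, {1, 3}, {1, 4}, {1, 5}, {2, 3}, {2, 4}, {2, 5}, {3, 4}, {3, 5}, {4, 5}, {1, 2, 3}, {1, 2, 4}, {1, 2, 5}, {1, 3, 4}, {1, 3, 5}, {1, 4, 5}, {2, 3, 4}, {2, 3, 5}, {2, 4, 5}, {3, 4, 5}, {1, 2, 3, 4}, {1, 2, 3, 5}, {1, 2, 4, 5}, {1, 3, 4, 5}, {2, 3, 4, 5}, S }

Check:
Begin from { {}, {5}, {1, 4}, {2, 4, 5}, S } (that is, 𝒜 plus ∅ and S).
Step 1: 5 new —
  {1, 3}  = S∖{2, 4, 5}
  {1, 4, 5}  = {1, 4} ∪ {5}
  {2, 3, 5}  = S∖{1, 4}
  {1, 2, 3, 4}  = S∖{5}
  {1, 2, 4, 5}  = {1, 4} ∪ {2, 4, 5}
  — 10 sets.
Step 2. New:
  {3}  = S∖{1, 2, 4, 5}
  {2, 3}  = S∖{1, 4, 5}
  {1, 3, 4}  = {1, 4} ∪ {1, 3}
  {1, 3, 5}  = {5} ∪ {1, 3}
  {1, 2, 3, 5}  = {2, 3, 5} ∪ {1, 3}
  {1, 3, 4, 5}  = {1, 4, 5} ∪ {1, 3}
  {2, 3, 4, 5}  = {2, 3, 5} ∪ {2, 4, 5}
  — 17 sets.
Step 3. New:
  {1}  = S∖{2, 3, 4, 5}
  {2}  = S∖{1, 3, 4, 5}
  {4}  = S∖{1, 2, 3, 5}
  {2, 4}  = S∖{1, 3, 5}
  {2, 5}  = S∖{1, 3, 4}
  {3, 5}  = {3} ∪ {5}
  {1, 2, 3}  = {2, 3} ∪ {1, 3}
  — 24 sets.
Step 4 adds 8:
  {1, 2}  = {2} ∪ {1}
  {1, 5}  = {5} ∪ {1}
  {3, 4}  = {3} ∪ {4}
  {4, 5}  = S∖{1, 2, 3}
  {1, 2, 4}  = S∖{3, 5}
  {1, 2, 5}  = {2, 5} ∪ {1}
  {2, 3, 4}  = {3} ∪ {2, 4}
  {3, 4, 5}  = {4} ∪ {3, 5}
  — 32 sets.
Step 5 adds nothing — fixpoint reached.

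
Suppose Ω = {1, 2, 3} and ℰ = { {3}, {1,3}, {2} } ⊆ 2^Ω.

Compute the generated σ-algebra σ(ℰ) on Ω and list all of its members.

σ(ℰ) = { {}, {1}, {2}, {3}, {1,2}, {1,3}, {2,3}, Ω }

Check:
Begin from { {}, {2}, {3}, {1,3}, Ω } (that is, ℰ plus ∅ and Ω).
Pass 1: +2 →
  {1,2}  = ᶜ of {3}
  {2,3}  = {3} ∪ {2}
  |family| = 7
Pass 2: 1 new —
  {1}  = ᶜ of {2,3}
  |family| = 8
Pass 3: already closed under ᶜ and ∪.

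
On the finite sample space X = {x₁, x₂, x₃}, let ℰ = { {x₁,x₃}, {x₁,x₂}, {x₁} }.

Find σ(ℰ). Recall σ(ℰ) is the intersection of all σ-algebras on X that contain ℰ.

Answer: σ(ℰ) = { {}, {x₁}, {x₂}, {x₃}, {x₁,x₂}, {x₁,x₃}, {x₂,x₃}, X }

Check:
Start: ℰ ∪ {∅, X} = { {}, {x₁}, {x₁,x₂}, {x₁,x₃}, X }.
Step 1: 3 new —
  {x₂}  = {x₁,x₃}ᶜ
  {x₃}  = {x₁,x₂}ᶜ
  {x₂,x₃}  = {x₁}ᶜ
  |family| = 8
Step 2 adds nothing — fixpoint reached.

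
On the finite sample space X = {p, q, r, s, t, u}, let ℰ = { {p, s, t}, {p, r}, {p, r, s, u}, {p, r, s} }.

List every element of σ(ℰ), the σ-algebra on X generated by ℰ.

Begin from { {}, {p, r}, {p, r, s}, {p, s, t}, {p, r, s, u}, X } (that is, ℰ plus ∅ and X).
Pass 1: +6 →
  {q, t}  = X∖{p, r, s, u}
  {q, r, u}  = X∖{p, s, t}
  {q, t, u}  = X∖{p, r, s}
  {p, r, s, t}  = {p, s, t} ∪ {p, r, s}
  {q, s, t, u}  = X∖{p, r}
  {p, r, s, t, u}  = {p, s, t} ∪ {p, r, s, u}
  |family| = 12
Pass 2: +11 →
  {q}  = X∖{p, r, s, t, u}
  {q, u}  = X∖{p, r, s, t}
  {p, q, r, t}  = {q, t} ∪ {p, r}
  {p, q, r, u}  = {q, r, u} ∪ {p, r}
  {p, q, s, t}  = {p, s, t} ∪ {q, t}
  {q, r, t, u}  = {q, t} ∪ {q, r, u}
  {p, q, r, s, t}  = {q, t} ∪ {p, r, s}
  {p, q, r, s, u}  = {q, r, u} ∪ {p, r, s}
  {p, q, r, t, u}  = {q, t, u} ∪ {p, r}
  {p, q, s, t, u}  = {p, s, t} ∪ {q, t, u}
  {q, r, s, t, u}  = {q, r, u} ∪ {q, s, t, u}
  |family| = 23
Pass 3: 11 new —
  {p}  = X∖{q, r, s, t, u}
  {r}  = X∖{p, q, s, t, u}
  {s}  = X∖{p, q, r, t, u}
  {t}  = X∖{p, q, r, s, u}
  {u}  = X∖{p, q, r, s, t}
  {p, s}  = X∖{q, r, t, u}
  {r, u}  = X∖{p, q, s, t}
  {s, t}  = X∖{p, q, r, u}
  {s, u}  = X∖{p, q, r, t}
  {p, q, r}  = {q} ∪ {p, r}
  {p, q, r, s}  = {q} ∪ {p, r, s}
  |family| = 34
Pass 4: +26 →
  {p, q}  = {p} ∪ {q}
  {p, t}  = {p} ∪ {t}
  {p, u}  = {p} ∪ {u}
  {q, r}  = {q} ∪ {r}
  {q, s}  = {q} ∪ {s}
  {r, s}  = {r} ∪ {s}
  {r, t}  = {t} ∪ {r}
  {t, u}  = X∖{p, q, r, s}
  {p, q, s}  = {q} ∪ {p, s}
  {p, q, t}  = {q, t} ∪ {p}
  {p, q, u}  = {p} ∪ {q, u}
  {p, r, t}  = {t} ∪ {p, r}
  {p, r, u}  = {p} ∪ {r, u}
  {p, s, u}  = {p} ∪ {s, u}
  {q, r, t}  = {q, t} ∪ {r}
  {q, s, t}  = {q, t} ∪ {s, t}
  {q, s, u}  = {q} ∪ {s, u}
  {r, s, t}  = {s, t} ∪ {r}
  {r, s, u}  = {r} ∪ {s, u}
  {r, t, u}  = {t} ∪ {r, u}
  {s, t, u}  = X∖{p, q, r}
  {p, q, s, u}  = {q, u} ∪ {p, s}
  {p, q, t, u}  = {p} ∪ {q, t, u}
  {p, s, t, u}  = {p, s, t} ∪ {u}
  {q, r, s, u}  = {q, r, u} ∪ {s}
  {r, s, t, u}  = {s, t} ∪ {r, u}
  |family| = 60
Pass 5. New:
  {p, t, u}  = {t, u} ∪ {p, u}
  {q, r, s}  = {r, s} ∪ {q}
  {p, r, t, u}  = X∖{q, s}
  {q, r, s, t}  = X∖{p, u}
  |family| = 64
After Pass 6 the family is unchanged; done.

Therefore σ(ℰ) = { {}, {p}, {q}, {r}, {s}, {t}, {u}, {p, q}, {p, r}, {p, s}, {p, t}, {p, u}, {q, r}, {q, s}, {q, t}, {q, u}, {r, s}, {r, t}, {r, u}, {s, t}, {s, u}, {t, u}, {p, q, r}, {p, q, s}, {p, q, t}, {p, q, u}, {p, r, s}, {p, r, t}, {p, r, u}, {p, s, t}, {p, s, u}, {p, t, u}, {q, r, s}, {q, r, t}, {q, r, u}, {q, s, t}, {q, s, u}, {q, t, u}, {r, s, t}, {r, s, u}, {r, t, u}, {s, t, u}, {p, q, r, s}, {p, q, r, t}, {p, q, r, u}, {p, q, s, t}, {p, q, s, u}, {p, q, t, u}, {p, r, s, t}, {p, r, s, u}, {p, r, t, u}, {p, s, t, u}, {q, r, s, t}, {q, r, s, u}, {q, r, t, u}, {q, s, t, u}, {r, s, t, u}, {p, q, r, s, t}, {p, q, r, s, u}, {p, q, r, t, u}, {p, q, s, t, u}, {p, r, s, t, u}, {q, r, s, t, u}, X } (|σ(ℰ)| = 64).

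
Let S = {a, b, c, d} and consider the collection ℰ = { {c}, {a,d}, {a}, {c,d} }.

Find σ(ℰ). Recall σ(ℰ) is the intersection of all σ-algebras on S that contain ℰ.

Initial family (6 sets): { ∅, {a}, {c}, {a,d}, {c,d}, S }.
Pass 1: +6 →
  {a,b}  = S∖{c,d}
  {a,c}  = {c} ∪ {a}
  {b,c}  = S∖{a,d}
  {a,b,d}  = S∖{c}
  {a,c,d}  = {c} ∪ {a,d}
  {b,c,d}  = S∖{a}
  (now 12)
Pass 2: 3 new —
  {b}  = S∖{a,c,d}
  {b,d}  = S∖{a,c}
  {a,b,c}  = {a,b} ∪ {c}
  (now 15)
Pass 3 adds 1:
  {d}  = S∖{a,b,c}
  (now 16)
Pass 4: closed — nothing new.

σ(ℰ) = { ∅, {a}, {b}, {c}, {d}, {a,b}, {a,c}, {a,d}, {b,c}, {b,d}, {c,d}, {a,b,c}, {a,b,d}, {a,c,d}, {b,c,d}, S }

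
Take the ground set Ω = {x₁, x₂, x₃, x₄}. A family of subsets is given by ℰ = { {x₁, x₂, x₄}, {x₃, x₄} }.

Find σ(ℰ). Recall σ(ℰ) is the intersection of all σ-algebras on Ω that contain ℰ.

Seed the family with ℰ together with ∅ and Ω: { {}, {x₃, x₄}, {x₁, x₂, x₄}, Ω }.
Step 1 (2 new):
  {x₃}  = Ω∖{x₁, x₂, x₄}
  {x₁, x₂}  = Ω∖{x₃, x₄}
  — 6 sets.
Step 2: +1 →
  {x₁, x₂, x₃}  = {x₃} ∪ {x₁, x₂}
  — 7 sets.
Step 3: +1 →
  {x₄}  = Ω∖{x₁, x₂, x₃}
  — 8 sets.
After Step 4 the family is unchanged; done.

σ(ℰ) = { {}, {x₃}, {x₄}, {x₁, x₂}, {x₃, x₄}, {x₁, x₂, x₃}, {x₁, x₂, x₄}, Ω }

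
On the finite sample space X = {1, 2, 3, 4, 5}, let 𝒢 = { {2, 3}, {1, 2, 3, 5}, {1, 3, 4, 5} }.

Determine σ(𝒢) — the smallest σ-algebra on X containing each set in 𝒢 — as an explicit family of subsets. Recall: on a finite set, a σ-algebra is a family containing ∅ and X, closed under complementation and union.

Seed the family with 𝒢 together with ∅ and X: { {}, {2, 3}, {1, 2, 3, 5}, {1, 3, 4, 5}, X }.
Step 1: 3 new —
  {2}  = {1, 3, 4, 5}ᶜ
  {4}  = {1, 2, 3, 5}ᶜ
  {1, 4, 5}  = {2, 3}ᶜ
  (now 8)
Step 2: +3 →
  {2, 4}  = {2} ∪ {4}
  {2, 3, 4}  = {4} ∪ {2, 3}
  {1, 2, 4, 5}  = {1, 4, 5} ∪ {2}
  (now 11)
Step 3: +3 →
  {3}  = {1, 2, 4, 5}ᶜ
  {1, 5}  = {2, 3, 4}ᶜ
  {1, 3, 5}  = {2, 4}ᶜ
  (now 14)
Step 4. New:
  {3, 4}  = {3} ∪ {4}
  {1, 2, 5}  = {1, 5} ∪ {2}
  (now 16)
Step 5 adds nothing — fixpoint reached.

Hence σ(𝒢) has 16 members: { {}, {2}, {3}, {4}, {1, 5}, {2, 3}, {2, 4}, {3, 4}, {1, 2, 5}, {1, 3, 5}, {1, 4, 5}, {2, 3, 4}, {1, 2, 3, 5}, {1, 2, 4, 5}, {1, 3, 4, 5}, X }.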